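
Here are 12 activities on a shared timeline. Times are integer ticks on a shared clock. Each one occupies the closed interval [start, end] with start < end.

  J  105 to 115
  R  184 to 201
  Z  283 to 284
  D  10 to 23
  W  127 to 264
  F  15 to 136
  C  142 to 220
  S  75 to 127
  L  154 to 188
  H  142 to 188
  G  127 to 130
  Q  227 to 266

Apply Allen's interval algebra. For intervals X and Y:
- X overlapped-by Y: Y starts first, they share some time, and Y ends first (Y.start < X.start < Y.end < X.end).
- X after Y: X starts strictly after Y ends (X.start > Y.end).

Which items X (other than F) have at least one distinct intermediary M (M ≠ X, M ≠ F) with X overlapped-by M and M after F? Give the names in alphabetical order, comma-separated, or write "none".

R

Target F = [15, 136].
Intermediaries M with M after F: C, H, L, Q, R, Z.
Via C — items with X overlapped-by C: none.
Via H — items with X overlapped-by H: R.
Via L — items with X overlapped-by L: R.
Via Q — items with X overlapped-by Q: none.
Via R — items with X overlapped-by R: none.
Via Z — items with X overlapped-by Z: none.
Union: R.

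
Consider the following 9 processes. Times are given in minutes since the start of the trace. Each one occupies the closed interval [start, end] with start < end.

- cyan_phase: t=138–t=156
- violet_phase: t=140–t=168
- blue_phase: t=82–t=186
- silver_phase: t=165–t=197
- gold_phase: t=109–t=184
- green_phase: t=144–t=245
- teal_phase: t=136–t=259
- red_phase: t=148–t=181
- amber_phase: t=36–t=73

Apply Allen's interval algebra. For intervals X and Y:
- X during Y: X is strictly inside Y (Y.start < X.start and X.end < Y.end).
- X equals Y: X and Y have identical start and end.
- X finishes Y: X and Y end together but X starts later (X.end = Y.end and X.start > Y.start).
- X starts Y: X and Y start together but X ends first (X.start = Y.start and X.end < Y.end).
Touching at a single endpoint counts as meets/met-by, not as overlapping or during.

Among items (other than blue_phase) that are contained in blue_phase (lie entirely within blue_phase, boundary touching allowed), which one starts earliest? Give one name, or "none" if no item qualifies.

gold_phase

Target blue_phase = [t=82, t=186].
amber_phase [t=36, t=73] → before → excluded.
cyan_phase [t=138, t=156] → during → candidate.
gold_phase [t=109, t=184] → during → candidate.
green_phase [t=144, t=245] → overlapped-by → excluded.
red_phase [t=148, t=181] → during → candidate.
silver_phase [t=165, t=197] → overlapped-by → excluded.
teal_phase [t=136, t=259] → overlapped-by → excluded.
violet_phase [t=140, t=168] → during → candidate.
Among candidates, earliest start is t=109 → gold_phase.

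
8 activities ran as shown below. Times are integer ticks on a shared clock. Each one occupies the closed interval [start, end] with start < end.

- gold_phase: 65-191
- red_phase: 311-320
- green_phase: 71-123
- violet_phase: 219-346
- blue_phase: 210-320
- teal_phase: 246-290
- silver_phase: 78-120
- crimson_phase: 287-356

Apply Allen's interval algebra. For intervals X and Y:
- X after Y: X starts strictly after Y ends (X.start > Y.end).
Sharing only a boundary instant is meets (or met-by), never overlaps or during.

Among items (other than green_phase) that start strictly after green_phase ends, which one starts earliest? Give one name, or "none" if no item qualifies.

blue_phase

Target green_phase = [71, 123].
blue_phase [210, 320] → after → candidate.
crimson_phase [287, 356] → after → candidate.
gold_phase [65, 191] → contains → excluded.
red_phase [311, 320] → after → candidate.
silver_phase [78, 120] → during → excluded.
teal_phase [246, 290] → after → candidate.
violet_phase [219, 346] → after → candidate.
Among candidates, earliest start is 210 → blue_phase.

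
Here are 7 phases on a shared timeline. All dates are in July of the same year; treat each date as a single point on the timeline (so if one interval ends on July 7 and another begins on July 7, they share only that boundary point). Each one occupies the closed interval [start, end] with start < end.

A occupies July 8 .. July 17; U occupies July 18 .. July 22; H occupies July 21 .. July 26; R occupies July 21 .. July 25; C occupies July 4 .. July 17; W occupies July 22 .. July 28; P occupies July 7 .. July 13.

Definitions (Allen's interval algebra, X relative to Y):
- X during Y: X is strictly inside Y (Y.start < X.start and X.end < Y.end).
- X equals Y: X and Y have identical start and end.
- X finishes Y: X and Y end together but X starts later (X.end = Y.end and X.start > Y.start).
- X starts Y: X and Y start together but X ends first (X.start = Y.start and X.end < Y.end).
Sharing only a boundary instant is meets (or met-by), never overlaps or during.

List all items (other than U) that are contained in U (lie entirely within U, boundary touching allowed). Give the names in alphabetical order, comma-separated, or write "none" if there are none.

none

Target U = [July 18, July 22].
A [July 8, July 17] → before → no.
C [July 4, July 17] → before → no.
H [July 21, July 26] → overlapped-by → no.
P [July 7, July 13] → before → no.
R [July 21, July 25] → overlapped-by → no.
W [July 22, July 28] → met-by → no.
Result: none.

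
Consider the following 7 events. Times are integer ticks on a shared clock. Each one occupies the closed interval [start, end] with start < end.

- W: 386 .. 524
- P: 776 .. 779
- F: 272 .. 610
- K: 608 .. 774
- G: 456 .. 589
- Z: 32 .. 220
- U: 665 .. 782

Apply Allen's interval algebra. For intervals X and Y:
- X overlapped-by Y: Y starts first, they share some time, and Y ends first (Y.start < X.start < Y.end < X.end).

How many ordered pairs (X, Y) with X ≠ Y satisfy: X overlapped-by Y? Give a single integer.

Checking all 42 ordered pairs for relation 'overlapped-by'; matching pairs in alphabetical order:
(G, W): G overlapped-by W ✓
(K, F): K overlapped-by F ✓
(U, K): U overlapped-by K ✓
Count: 3.

3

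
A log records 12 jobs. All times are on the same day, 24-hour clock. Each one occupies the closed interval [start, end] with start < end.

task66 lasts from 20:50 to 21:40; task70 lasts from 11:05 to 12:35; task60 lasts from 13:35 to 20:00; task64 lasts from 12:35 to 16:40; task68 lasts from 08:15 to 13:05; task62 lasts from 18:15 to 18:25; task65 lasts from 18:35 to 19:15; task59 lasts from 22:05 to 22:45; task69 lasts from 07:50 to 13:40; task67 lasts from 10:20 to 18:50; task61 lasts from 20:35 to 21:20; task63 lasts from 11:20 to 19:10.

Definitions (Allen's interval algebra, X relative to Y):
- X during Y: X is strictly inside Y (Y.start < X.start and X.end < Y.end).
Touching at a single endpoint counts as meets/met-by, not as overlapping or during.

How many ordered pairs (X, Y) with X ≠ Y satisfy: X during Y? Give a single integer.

Checking all 132 ordered pairs for relation 'during'; matching pairs in alphabetical order:
(task62, task60): task62 during task60 ✓
(task62, task63): task62 during task63 ✓
(task62, task67): task62 during task67 ✓
(task64, task63): task64 during task63 ✓
(task64, task67): task64 during task67 ✓
(task65, task60): task65 during task60 ✓
(task68, task69): task68 during task69 ✓
(task70, task67): task70 during task67 ✓
(task70, task68): task70 during task68 ✓
(task70, task69): task70 during task69 ✓
Count: 10.

10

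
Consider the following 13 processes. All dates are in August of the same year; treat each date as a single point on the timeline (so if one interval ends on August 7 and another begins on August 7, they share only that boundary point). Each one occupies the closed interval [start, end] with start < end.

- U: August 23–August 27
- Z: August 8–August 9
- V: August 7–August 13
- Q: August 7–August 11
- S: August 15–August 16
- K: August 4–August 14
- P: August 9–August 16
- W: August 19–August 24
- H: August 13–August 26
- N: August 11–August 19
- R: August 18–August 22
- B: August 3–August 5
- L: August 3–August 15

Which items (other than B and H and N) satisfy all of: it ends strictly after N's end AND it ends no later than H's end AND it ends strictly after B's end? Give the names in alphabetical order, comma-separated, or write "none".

Conditions: its end is strictly after N's end (X.end > August 19) AND its end is no later than H's end (X.end <= August 26) AND its end is strictly after B's end (X.end > August 5).
K: end August 14 > August 19? ✗; end August 14 <= August 26? ✓; end August 14 > August 5? ✓ → no.
L: end August 15 > August 19? ✗; end August 15 <= August 26? ✓; end August 15 > August 5? ✓ → no.
P: end August 16 > August 19? ✗; end August 16 <= August 26? ✓; end August 16 > August 5? ✓ → no.
Q: end August 11 > August 19? ✗; end August 11 <= August 26? ✓; end August 11 > August 5? ✓ → no.
R: end August 22 > August 19? ✓; end August 22 <= August 26? ✓; end August 22 > August 5? ✓ → yes.
S: end August 16 > August 19? ✗; end August 16 <= August 26? ✓; end August 16 > August 5? ✓ → no.
U: end August 27 > August 19? ✓; end August 27 <= August 26? ✗; end August 27 > August 5? ✓ → no.
V: end August 13 > August 19? ✗; end August 13 <= August 26? ✓; end August 13 > August 5? ✓ → no.
W: end August 24 > August 19? ✓; end August 24 <= August 26? ✓; end August 24 > August 5? ✓ → yes.
Z: end August 9 > August 19? ✗; end August 9 <= August 26? ✓; end August 9 > August 5? ✓ → no.
Result: R, W.

R, W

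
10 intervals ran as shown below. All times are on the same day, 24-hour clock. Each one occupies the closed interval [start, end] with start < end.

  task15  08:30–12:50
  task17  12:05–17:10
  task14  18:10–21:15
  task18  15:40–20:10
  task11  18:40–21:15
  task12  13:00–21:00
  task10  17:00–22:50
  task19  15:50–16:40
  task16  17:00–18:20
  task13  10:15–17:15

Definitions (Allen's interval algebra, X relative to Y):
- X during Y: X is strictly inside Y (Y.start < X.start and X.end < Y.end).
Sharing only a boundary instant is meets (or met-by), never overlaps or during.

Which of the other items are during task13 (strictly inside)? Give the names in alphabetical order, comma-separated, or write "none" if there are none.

task17, task19

Target task13 = [10:15, 17:15].
task10 [17:00, 22:50] → overlapped-by → no.
task11 [18:40, 21:15] → after → no.
task12 [13:00, 21:00] → overlapped-by → no.
task14 [18:10, 21:15] → after → no.
task15 [08:30, 12:50] → overlaps → no.
task16 [17:00, 18:20] → overlapped-by → no.
task17 [12:05, 17:10] → during → yes.
task18 [15:40, 20:10] → overlapped-by → no.
task19 [15:50, 16:40] → during → yes.
Result: task17, task19.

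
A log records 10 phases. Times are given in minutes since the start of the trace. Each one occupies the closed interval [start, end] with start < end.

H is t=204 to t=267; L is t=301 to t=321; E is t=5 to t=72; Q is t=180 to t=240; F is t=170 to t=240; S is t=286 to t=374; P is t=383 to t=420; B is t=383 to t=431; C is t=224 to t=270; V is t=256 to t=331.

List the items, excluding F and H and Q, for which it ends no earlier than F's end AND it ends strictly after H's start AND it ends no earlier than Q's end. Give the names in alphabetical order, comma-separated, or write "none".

Conditions: its end is no earlier than F's end (X.end >= t=240) AND its end is strictly after H's start (X.end > t=204) AND its end is no earlier than Q's end (X.end >= t=240).
B: end t=431 >= t=240? ✓; end t=431 > t=204? ✓; end t=431 >= t=240? ✓ → yes.
C: end t=270 >= t=240? ✓; end t=270 > t=204? ✓; end t=270 >= t=240? ✓ → yes.
E: end t=72 >= t=240? ✗; end t=72 > t=204? ✗; end t=72 >= t=240? ✗ → no.
L: end t=321 >= t=240? ✓; end t=321 > t=204? ✓; end t=321 >= t=240? ✓ → yes.
P: end t=420 >= t=240? ✓; end t=420 > t=204? ✓; end t=420 >= t=240? ✓ → yes.
S: end t=374 >= t=240? ✓; end t=374 > t=204? ✓; end t=374 >= t=240? ✓ → yes.
V: end t=331 >= t=240? ✓; end t=331 > t=204? ✓; end t=331 >= t=240? ✓ → yes.
Result: B, C, L, P, S, V.

B, C, L, P, S, V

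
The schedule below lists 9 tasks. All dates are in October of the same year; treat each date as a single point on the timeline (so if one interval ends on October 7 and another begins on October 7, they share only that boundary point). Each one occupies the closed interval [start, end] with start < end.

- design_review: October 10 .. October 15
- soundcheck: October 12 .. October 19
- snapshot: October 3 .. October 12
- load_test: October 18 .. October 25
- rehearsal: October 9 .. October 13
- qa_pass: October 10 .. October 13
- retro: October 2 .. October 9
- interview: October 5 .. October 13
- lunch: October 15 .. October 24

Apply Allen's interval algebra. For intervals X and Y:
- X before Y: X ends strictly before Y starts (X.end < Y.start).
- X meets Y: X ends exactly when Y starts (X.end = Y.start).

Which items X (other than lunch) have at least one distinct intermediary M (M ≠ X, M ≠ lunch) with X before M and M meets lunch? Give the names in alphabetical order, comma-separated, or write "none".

retro

Target lunch = [October 15, October 24].
Intermediaries M with M meets lunch: design_review.
Via design_review — items with X before design_review: retro.
Union: retro.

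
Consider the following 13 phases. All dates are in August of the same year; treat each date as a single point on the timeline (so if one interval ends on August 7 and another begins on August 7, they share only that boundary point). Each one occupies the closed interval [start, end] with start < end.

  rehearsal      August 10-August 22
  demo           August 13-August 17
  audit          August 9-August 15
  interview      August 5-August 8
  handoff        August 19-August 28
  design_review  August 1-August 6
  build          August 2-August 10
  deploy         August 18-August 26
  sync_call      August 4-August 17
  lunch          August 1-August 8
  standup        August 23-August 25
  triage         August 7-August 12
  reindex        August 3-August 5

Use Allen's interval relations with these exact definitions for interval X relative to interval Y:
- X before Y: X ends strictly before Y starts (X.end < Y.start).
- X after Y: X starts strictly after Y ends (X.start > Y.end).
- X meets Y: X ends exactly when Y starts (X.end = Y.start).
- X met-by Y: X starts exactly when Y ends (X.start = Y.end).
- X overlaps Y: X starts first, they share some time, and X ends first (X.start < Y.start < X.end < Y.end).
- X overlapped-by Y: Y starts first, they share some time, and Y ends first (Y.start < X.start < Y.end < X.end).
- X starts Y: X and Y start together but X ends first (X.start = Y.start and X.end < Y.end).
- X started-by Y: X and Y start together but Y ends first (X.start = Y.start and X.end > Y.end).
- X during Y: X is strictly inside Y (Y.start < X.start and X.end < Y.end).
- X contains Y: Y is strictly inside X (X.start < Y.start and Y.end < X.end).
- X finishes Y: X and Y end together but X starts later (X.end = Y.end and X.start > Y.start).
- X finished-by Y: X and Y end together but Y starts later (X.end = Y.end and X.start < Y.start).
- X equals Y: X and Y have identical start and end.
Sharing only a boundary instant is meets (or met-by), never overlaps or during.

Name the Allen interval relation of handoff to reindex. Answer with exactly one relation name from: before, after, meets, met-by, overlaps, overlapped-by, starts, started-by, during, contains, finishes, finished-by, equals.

after

handoff = [August 19, August 28]; reindex = [August 3, August 5].
Compare endpoints: handoff.start > reindex.start, handoff.start > reindex.end, handoff.end > reindex.start, handoff.end > reindex.end.
That pattern is 'after'.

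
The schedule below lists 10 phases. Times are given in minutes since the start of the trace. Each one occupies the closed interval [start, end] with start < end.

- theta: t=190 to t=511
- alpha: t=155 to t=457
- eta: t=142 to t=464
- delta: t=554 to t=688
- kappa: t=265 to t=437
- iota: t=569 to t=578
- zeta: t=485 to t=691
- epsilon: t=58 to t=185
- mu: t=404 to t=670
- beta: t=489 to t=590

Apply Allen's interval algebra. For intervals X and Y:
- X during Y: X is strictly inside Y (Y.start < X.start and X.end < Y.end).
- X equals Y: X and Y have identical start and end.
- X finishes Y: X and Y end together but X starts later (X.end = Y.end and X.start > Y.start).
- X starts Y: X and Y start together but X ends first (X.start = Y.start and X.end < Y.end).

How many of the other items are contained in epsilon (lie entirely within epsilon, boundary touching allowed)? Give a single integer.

0

Target epsilon = [t=58, t=185].
alpha [t=155, t=457] → overlapped-by → no.
beta [t=489, t=590] → after → no.
delta [t=554, t=688] → after → no.
eta [t=142, t=464] → overlapped-by → no.
iota [t=569, t=578] → after → no.
kappa [t=265, t=437] → after → no.
mu [t=404, t=670] → after → no.
theta [t=190, t=511] → after → no.
zeta [t=485, t=691] → after → no.
Total: 0.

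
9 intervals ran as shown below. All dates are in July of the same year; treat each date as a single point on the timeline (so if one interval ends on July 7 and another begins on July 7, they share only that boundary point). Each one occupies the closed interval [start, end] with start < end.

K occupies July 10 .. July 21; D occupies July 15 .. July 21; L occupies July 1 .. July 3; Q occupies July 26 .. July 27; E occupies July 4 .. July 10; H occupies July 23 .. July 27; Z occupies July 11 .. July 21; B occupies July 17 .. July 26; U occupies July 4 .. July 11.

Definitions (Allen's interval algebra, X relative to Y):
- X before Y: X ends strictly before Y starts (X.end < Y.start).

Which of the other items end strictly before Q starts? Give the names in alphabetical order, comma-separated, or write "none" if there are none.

Target Q = [July 26, July 27].
B [July 17, July 26] → meets → no.
D [July 15, July 21] → before → yes.
E [July 4, July 10] → before → yes.
H [July 23, July 27] → finished-by → no.
K [July 10, July 21] → before → yes.
L [July 1, July 3] → before → yes.
U [July 4, July 11] → before → yes.
Z [July 11, July 21] → before → yes.
Result: D, E, K, L, U, Z.

D, E, K, L, U, Z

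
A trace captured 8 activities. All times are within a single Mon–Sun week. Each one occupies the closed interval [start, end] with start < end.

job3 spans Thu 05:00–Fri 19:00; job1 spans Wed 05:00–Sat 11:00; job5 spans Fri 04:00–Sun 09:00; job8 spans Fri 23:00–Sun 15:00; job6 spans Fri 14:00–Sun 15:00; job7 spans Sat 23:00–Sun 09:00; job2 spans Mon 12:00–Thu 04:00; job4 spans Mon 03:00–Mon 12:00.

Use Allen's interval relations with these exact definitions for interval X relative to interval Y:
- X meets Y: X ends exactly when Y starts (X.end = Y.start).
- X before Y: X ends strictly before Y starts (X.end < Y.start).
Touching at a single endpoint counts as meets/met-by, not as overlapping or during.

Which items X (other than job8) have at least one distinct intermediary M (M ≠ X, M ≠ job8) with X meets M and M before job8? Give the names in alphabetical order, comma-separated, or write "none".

job4

Target job8 = [Fri 23:00, Sun 15:00].
Intermediaries M with M before job8: job2, job3, job4.
Via job2 — items with X meets job2: job4.
Via job3 — items with X meets job3: none.
Via job4 — items with X meets job4: none.
Union: job4.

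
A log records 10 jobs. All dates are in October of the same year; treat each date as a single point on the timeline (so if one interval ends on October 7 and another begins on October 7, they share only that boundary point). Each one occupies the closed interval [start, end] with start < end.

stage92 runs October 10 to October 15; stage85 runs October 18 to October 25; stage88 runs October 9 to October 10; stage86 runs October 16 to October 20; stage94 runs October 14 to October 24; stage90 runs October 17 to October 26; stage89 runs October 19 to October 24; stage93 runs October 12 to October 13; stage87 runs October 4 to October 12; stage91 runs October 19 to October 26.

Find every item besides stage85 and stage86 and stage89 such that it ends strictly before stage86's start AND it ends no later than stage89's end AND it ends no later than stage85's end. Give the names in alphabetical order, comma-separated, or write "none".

stage87, stage88, stage92, stage93

Conditions: its end is strictly before stage86's start (X.end < October 16) AND its end is no later than stage89's end (X.end <= October 24) AND its end is no later than stage85's end (X.end <= October 25).
stage87: end October 12 < October 16? ✓; end October 12 <= October 24? ✓; end October 12 <= October 25? ✓ → yes.
stage88: end October 10 < October 16? ✓; end October 10 <= October 24? ✓; end October 10 <= October 25? ✓ → yes.
stage90: end October 26 < October 16? ✗; end October 26 <= October 24? ✗; end October 26 <= October 25? ✗ → no.
stage91: end October 26 < October 16? ✗; end October 26 <= October 24? ✗; end October 26 <= October 25? ✗ → no.
stage92: end October 15 < October 16? ✓; end October 15 <= October 24? ✓; end October 15 <= October 25? ✓ → yes.
stage93: end October 13 < October 16? ✓; end October 13 <= October 24? ✓; end October 13 <= October 25? ✓ → yes.
stage94: end October 24 < October 16? ✗; end October 24 <= October 24? ✓; end October 24 <= October 25? ✓ → no.
Result: stage87, stage88, stage92, stage93.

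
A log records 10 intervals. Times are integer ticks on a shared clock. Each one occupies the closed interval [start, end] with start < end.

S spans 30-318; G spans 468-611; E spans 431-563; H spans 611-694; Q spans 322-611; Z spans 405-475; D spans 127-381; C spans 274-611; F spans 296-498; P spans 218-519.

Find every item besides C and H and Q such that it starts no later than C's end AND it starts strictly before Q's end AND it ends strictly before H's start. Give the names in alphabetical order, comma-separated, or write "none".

Conditions: its start is no later than C's end (X.start <= 611) AND its start is strictly before Q's end (X.start < 611) AND its end is strictly before H's start (X.end < 611).
D: start 127 <= 611? ✓; start 127 < 611? ✓; end 381 < 611? ✓ → yes.
E: start 431 <= 611? ✓; start 431 < 611? ✓; end 563 < 611? ✓ → yes.
F: start 296 <= 611? ✓; start 296 < 611? ✓; end 498 < 611? ✓ → yes.
G: start 468 <= 611? ✓; start 468 < 611? ✓; end 611 < 611? ✗ → no.
P: start 218 <= 611? ✓; start 218 < 611? ✓; end 519 < 611? ✓ → yes.
S: start 30 <= 611? ✓; start 30 < 611? ✓; end 318 < 611? ✓ → yes.
Z: start 405 <= 611? ✓; start 405 < 611? ✓; end 475 < 611? ✓ → yes.
Result: D, E, F, P, S, Z.

D, E, F, P, S, Z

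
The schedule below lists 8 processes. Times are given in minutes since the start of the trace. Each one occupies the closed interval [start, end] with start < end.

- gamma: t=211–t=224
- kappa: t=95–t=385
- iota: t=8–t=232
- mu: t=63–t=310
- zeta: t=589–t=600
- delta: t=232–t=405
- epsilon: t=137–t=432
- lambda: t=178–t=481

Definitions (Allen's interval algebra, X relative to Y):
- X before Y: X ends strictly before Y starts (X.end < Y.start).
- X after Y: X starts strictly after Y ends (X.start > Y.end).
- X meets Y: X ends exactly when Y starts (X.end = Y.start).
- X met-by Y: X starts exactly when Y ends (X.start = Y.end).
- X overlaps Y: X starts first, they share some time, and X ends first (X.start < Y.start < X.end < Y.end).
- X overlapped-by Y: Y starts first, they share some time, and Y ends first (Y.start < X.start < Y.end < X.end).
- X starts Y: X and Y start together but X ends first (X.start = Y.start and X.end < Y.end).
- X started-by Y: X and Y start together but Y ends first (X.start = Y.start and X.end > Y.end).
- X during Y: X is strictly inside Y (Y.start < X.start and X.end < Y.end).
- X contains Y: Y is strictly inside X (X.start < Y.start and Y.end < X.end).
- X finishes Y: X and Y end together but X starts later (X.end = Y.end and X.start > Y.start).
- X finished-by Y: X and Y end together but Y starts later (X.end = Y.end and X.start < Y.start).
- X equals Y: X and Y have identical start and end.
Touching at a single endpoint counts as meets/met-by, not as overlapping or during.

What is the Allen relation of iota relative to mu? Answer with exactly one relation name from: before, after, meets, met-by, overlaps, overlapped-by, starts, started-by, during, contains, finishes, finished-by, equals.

iota = [t=8, t=232]; mu = [t=63, t=310].
Compare endpoints: iota.start < mu.start, iota.start < mu.end, iota.end > mu.start, iota.end < mu.end.
That pattern is 'overlaps'.

overlaps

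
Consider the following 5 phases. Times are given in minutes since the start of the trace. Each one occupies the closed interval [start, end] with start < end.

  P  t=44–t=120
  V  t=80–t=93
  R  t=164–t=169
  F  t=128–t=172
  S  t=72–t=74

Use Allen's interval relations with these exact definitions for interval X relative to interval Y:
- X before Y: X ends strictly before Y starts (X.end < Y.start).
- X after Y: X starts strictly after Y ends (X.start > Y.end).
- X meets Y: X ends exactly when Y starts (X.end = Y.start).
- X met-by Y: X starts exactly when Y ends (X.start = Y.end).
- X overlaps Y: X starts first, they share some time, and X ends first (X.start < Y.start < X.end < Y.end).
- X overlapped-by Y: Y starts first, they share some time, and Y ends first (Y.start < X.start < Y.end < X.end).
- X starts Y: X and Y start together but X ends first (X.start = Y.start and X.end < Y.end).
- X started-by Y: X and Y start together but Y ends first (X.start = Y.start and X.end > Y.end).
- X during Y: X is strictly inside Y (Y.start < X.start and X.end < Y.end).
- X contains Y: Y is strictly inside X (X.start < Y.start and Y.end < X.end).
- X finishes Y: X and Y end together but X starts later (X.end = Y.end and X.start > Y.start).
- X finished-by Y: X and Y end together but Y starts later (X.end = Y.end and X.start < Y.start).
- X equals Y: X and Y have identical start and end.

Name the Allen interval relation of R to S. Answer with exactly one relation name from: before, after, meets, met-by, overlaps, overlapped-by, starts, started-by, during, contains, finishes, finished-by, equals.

after

R = [t=164, t=169]; S = [t=72, t=74].
Compare endpoints: R.start > S.start, R.start > S.end, R.end > S.start, R.end > S.end.
That pattern is 'after'.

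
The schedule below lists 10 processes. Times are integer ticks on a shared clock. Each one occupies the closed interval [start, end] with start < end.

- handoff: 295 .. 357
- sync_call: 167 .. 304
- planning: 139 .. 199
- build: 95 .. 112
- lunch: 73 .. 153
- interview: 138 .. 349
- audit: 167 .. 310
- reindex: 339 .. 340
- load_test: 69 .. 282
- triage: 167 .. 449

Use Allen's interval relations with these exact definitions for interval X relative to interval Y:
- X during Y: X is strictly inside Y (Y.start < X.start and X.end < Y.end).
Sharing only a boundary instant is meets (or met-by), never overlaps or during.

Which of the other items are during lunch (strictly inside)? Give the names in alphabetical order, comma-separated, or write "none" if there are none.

build

Target lunch = [73, 153].
audit [167, 310] → after → no.
build [95, 112] → during → yes.
handoff [295, 357] → after → no.
interview [138, 349] → overlapped-by → no.
load_test [69, 282] → contains → no.
planning [139, 199] → overlapped-by → no.
reindex [339, 340] → after → no.
sync_call [167, 304] → after → no.
triage [167, 449] → after → no.
Result: build.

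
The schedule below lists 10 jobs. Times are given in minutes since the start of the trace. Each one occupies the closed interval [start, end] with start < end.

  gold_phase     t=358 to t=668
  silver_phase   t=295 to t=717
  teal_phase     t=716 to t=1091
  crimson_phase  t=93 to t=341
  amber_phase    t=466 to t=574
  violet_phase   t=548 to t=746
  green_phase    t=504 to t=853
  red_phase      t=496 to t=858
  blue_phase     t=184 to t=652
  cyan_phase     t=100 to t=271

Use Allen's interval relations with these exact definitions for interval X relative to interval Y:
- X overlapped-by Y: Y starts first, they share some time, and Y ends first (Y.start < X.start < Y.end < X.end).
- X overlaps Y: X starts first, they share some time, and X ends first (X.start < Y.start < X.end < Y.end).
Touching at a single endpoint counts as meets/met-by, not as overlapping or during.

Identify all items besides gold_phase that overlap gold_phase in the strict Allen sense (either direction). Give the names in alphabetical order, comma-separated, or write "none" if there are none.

blue_phase, green_phase, red_phase, violet_phase

Target gold_phase = [t=358, t=668].
amber_phase [t=466, t=574] → during → no.
blue_phase [t=184, t=652] → overlaps → yes.
crimson_phase [t=93, t=341] → before → no.
cyan_phase [t=100, t=271] → before → no.
green_phase [t=504, t=853] → overlapped-by → yes.
red_phase [t=496, t=858] → overlapped-by → yes.
silver_phase [t=295, t=717] → contains → no.
teal_phase [t=716, t=1091] → after → no.
violet_phase [t=548, t=746] → overlapped-by → yes.
Result: blue_phase, green_phase, red_phase, violet_phase.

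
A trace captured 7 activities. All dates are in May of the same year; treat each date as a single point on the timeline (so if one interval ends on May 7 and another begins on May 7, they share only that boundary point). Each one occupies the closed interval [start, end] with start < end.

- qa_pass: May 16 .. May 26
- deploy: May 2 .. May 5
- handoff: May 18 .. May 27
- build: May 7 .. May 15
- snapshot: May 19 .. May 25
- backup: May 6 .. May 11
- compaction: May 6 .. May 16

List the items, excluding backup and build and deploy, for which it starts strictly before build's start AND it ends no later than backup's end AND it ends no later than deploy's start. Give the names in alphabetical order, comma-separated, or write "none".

none

Conditions: its start is strictly before build's start (X.start < May 7) AND its end is no later than backup's end (X.end <= May 11) AND its end is no later than deploy's start (X.end <= May 2).
compaction: start May 6 < May 7? ✓; end May 16 <= May 11? ✗; end May 16 <= May 2? ✗ → no.
handoff: start May 18 < May 7? ✗; end May 27 <= May 11? ✗; end May 27 <= May 2? ✗ → no.
qa_pass: start May 16 < May 7? ✗; end May 26 <= May 11? ✗; end May 26 <= May 2? ✗ → no.
snapshot: start May 19 < May 7? ✗; end May 25 <= May 11? ✗; end May 25 <= May 2? ✗ → no.
Result: none.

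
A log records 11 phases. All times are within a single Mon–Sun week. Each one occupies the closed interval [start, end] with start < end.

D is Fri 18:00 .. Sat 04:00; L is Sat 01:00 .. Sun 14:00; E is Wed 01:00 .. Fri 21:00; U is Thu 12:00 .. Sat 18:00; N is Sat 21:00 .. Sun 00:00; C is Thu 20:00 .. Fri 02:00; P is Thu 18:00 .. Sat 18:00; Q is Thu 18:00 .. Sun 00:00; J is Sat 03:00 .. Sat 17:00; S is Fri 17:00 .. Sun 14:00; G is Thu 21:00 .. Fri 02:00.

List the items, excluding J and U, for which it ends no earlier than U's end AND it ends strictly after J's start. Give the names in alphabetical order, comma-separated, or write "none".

Conditions: its end is no earlier than U's end (X.end >= Sat 18:00) AND its end is strictly after J's start (X.end > Sat 03:00).
C: end Fri 02:00 >= Sat 18:00? ✗; end Fri 02:00 > Sat 03:00? ✗ → no.
D: end Sat 04:00 >= Sat 18:00? ✗; end Sat 04:00 > Sat 03:00? ✓ → no.
E: end Fri 21:00 >= Sat 18:00? ✗; end Fri 21:00 > Sat 03:00? ✗ → no.
G: end Fri 02:00 >= Sat 18:00? ✗; end Fri 02:00 > Sat 03:00? ✗ → no.
L: end Sun 14:00 >= Sat 18:00? ✓; end Sun 14:00 > Sat 03:00? ✓ → yes.
N: end Sun 00:00 >= Sat 18:00? ✓; end Sun 00:00 > Sat 03:00? ✓ → yes.
P: end Sat 18:00 >= Sat 18:00? ✓; end Sat 18:00 > Sat 03:00? ✓ → yes.
Q: end Sun 00:00 >= Sat 18:00? ✓; end Sun 00:00 > Sat 03:00? ✓ → yes.
S: end Sun 14:00 >= Sat 18:00? ✓; end Sun 14:00 > Sat 03:00? ✓ → yes.
Result: L, N, P, Q, S.

L, N, P, Q, S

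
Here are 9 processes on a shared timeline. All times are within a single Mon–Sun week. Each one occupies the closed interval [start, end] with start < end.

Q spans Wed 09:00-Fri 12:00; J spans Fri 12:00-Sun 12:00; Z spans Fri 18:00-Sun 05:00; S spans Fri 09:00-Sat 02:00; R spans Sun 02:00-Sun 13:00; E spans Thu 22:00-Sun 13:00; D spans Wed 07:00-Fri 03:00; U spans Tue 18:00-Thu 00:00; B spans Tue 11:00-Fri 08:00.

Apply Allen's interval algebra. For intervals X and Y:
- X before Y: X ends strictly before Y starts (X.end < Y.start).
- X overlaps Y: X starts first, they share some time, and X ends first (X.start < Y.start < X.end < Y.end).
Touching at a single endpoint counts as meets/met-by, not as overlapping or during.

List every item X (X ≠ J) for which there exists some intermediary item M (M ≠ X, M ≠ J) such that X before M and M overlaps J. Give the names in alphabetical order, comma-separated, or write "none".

B, D, U

Target J = [Fri 12:00, Sun 12:00].
Intermediaries M with M overlaps J: S.
Via S — items with X before S: B, D, U.
Union: B, D, U.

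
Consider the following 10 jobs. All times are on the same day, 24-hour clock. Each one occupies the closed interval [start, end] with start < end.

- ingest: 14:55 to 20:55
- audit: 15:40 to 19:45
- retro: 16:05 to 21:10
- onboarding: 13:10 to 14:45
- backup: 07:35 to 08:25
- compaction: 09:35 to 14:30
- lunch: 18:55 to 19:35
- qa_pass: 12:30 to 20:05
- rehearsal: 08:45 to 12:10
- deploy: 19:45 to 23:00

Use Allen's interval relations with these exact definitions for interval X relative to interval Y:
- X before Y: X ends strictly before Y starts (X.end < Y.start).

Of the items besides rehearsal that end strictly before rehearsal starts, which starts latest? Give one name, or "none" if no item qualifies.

Target rehearsal = [08:45, 12:10].
audit [15:40, 19:45] → after → excluded.
backup [07:35, 08:25] → before → candidate.
compaction [09:35, 14:30] → overlapped-by → excluded.
deploy [19:45, 23:00] → after → excluded.
ingest [14:55, 20:55] → after → excluded.
lunch [18:55, 19:35] → after → excluded.
onboarding [13:10, 14:45] → after → excluded.
qa_pass [12:30, 20:05] → after → excluded.
retro [16:05, 21:10] → after → excluded.
Among candidates, latest start is 07:35 → backup.

backup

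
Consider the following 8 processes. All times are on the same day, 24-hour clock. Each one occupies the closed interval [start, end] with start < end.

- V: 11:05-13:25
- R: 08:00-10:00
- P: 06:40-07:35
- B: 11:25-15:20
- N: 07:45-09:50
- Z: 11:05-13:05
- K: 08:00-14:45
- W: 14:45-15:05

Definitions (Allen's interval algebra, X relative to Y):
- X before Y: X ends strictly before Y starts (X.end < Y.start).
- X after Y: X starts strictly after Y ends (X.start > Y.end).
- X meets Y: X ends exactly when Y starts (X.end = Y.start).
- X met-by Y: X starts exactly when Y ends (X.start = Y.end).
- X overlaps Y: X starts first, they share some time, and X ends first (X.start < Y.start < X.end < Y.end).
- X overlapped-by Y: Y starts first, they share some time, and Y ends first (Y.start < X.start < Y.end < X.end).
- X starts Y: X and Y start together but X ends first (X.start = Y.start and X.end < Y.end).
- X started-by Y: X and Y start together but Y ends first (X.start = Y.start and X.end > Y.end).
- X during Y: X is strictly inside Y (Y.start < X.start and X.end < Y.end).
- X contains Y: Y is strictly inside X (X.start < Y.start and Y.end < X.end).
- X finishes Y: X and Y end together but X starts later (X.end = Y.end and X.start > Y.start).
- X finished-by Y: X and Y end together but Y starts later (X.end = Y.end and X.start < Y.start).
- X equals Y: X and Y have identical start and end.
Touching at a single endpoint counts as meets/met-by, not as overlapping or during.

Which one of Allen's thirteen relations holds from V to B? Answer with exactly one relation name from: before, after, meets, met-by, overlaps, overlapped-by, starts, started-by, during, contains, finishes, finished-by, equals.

overlaps

V = [11:05, 13:25]; B = [11:25, 15:20].
Compare endpoints: V.start < B.start, V.start < B.end, V.end > B.start, V.end < B.end.
That pattern is 'overlaps'.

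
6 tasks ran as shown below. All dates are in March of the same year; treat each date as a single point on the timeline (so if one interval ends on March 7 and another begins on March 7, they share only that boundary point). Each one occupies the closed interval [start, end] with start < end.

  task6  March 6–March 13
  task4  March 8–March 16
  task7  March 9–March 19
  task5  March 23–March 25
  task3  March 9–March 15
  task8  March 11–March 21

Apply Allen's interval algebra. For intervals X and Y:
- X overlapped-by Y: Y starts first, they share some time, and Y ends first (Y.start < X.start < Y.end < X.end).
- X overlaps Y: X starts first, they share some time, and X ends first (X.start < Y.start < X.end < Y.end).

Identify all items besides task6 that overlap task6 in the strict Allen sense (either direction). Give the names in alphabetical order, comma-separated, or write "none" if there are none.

task3, task4, task7, task8

Target task6 = [March 6, March 13].
task3 [March 9, March 15] → overlapped-by → yes.
task4 [March 8, March 16] → overlapped-by → yes.
task5 [March 23, March 25] → after → no.
task7 [March 9, March 19] → overlapped-by → yes.
task8 [March 11, March 21] → overlapped-by → yes.
Result: task3, task4, task7, task8.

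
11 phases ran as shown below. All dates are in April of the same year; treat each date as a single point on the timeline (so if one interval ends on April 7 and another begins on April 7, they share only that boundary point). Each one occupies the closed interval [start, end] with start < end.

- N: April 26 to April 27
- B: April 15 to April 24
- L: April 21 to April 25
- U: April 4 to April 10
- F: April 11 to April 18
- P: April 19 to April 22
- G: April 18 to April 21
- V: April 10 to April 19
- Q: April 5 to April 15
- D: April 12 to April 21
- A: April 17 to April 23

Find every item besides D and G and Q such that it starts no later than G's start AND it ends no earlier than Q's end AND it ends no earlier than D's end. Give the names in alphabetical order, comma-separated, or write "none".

A, B

Conditions: its start is no later than G's start (X.start <= April 18) AND its end is no earlier than Q's end (X.end >= April 15) AND its end is no earlier than D's end (X.end >= April 21).
A: start April 17 <= April 18? ✓; end April 23 >= April 15? ✓; end April 23 >= April 21? ✓ → yes.
B: start April 15 <= April 18? ✓; end April 24 >= April 15? ✓; end April 24 >= April 21? ✓ → yes.
F: start April 11 <= April 18? ✓; end April 18 >= April 15? ✓; end April 18 >= April 21? ✗ → no.
L: start April 21 <= April 18? ✗; end April 25 >= April 15? ✓; end April 25 >= April 21? ✓ → no.
N: start April 26 <= April 18? ✗; end April 27 >= April 15? ✓; end April 27 >= April 21? ✓ → no.
P: start April 19 <= April 18? ✗; end April 22 >= April 15? ✓; end April 22 >= April 21? ✓ → no.
U: start April 4 <= April 18? ✓; end April 10 >= April 15? ✗; end April 10 >= April 21? ✗ → no.
V: start April 10 <= April 18? ✓; end April 19 >= April 15? ✓; end April 19 >= April 21? ✗ → no.
Result: A, B.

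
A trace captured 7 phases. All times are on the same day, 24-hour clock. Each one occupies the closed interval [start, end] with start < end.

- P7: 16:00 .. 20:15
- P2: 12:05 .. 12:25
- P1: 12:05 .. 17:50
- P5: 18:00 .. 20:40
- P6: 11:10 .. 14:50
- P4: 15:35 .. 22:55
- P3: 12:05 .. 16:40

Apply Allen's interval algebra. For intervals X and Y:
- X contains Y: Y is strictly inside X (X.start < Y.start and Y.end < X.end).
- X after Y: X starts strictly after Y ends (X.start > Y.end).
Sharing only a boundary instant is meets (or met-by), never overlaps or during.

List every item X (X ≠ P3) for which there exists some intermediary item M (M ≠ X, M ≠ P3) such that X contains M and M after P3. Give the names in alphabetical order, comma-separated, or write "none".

P4

Target P3 = [12:05, 16:40].
Intermediaries M with M after P3: P5.
Via P5 — items with X contains P5: P4.
Union: P4.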